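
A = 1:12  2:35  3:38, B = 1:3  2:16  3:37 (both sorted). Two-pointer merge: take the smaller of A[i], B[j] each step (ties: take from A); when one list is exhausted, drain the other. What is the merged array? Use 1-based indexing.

i=1 j=1: A[i]=12>B[j]=3 take 3, j++
i=1 j=2: A[i]=12<=B[j]=16 take 12, i++
i=2 j=2: A[i]=35>B[j]=16 take 16, j++
i=2 j=3: A[i]=35<=B[j]=37 take 35, i++
i=3 j=3: A[i]=38>B[j]=37 take 37, j++
i=3 j=4: B done, take A[i]=38, i++

[3, 12, 16, 35, 37, 38]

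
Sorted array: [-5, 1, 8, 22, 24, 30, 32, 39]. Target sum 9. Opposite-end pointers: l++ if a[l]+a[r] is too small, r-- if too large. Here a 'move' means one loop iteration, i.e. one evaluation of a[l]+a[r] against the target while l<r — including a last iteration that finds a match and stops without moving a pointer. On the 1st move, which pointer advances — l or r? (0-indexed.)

l=0 r=7: -5+39=34 >9, r--

r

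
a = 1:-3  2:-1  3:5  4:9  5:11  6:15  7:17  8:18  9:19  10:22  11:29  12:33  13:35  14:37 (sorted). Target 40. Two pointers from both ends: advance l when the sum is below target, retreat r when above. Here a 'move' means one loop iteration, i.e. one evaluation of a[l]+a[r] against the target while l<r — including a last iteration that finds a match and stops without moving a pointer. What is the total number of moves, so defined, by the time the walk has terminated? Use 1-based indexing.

4 moves

l=1 r=14: -3+37=34 <40, l++
l=2 r=14: -1+37=36 <40, l++
l=3 r=14: 5+37=42 >40, r--
l=3 r=13: 5+35=40, found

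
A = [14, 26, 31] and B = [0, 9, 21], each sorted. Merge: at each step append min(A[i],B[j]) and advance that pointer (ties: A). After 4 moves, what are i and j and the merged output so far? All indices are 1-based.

i=2, j=4, merged so far=[0, 9, 14, 21]

[i=1,j=1] A[i]=14>B[j]=0 take 0 → j++
[i=1,j=2] A[i]=14>B[j]=9 take 9 → j++
[i=1,j=3] A[i]=14<=B[j]=21 take 14 → i++
[i=2,j=3] A[i]=26>B[j]=21 take 21 → j++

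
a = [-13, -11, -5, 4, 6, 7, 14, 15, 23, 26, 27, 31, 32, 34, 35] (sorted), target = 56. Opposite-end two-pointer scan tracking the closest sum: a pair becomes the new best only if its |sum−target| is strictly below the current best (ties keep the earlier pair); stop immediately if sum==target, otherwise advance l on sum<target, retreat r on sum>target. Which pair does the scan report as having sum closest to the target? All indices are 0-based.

pair (23, 34) with sum 57 (|Δ|=1)

l=0 r=14: -13+35=22 d=34 *, l++
l=1 r=14: -11+35=24 d=32 *, l++
l=2 r=14: -5+35=30 d=26 *, l++
l=3 r=14: 4+35=39 d=17 *, l++
l=4 r=14: 6+35=41 d=15 *, l++
l=5 r=14: 7+35=42 d=14 *, l++
l=6 r=14: 14+35=49 d=7 *, l++
l=7 r=14: 15+35=50 d=6 *, l++
l=8 r=14: 23+35=58 d=2 *, r--
l=8 r=13: 23+34=57 d=1 *, r--
l=8 r=12: 23+32=55 d=1, l++
l=9 r=12: 26+32=58 d=2, r--
l=9 r=11: 26+31=57 d=1, r--
l=9 r=10: 26+27=53 d=3, l++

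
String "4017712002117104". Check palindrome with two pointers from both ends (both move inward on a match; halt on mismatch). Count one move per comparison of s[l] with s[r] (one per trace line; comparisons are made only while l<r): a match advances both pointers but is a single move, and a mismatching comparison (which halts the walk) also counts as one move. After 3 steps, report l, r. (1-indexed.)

l=4, r=13

[1,16] '4'=='4' → l++,r--
[2,15] '0'=='0' → l++,r--
[3,14] '1'=='1' → l++,r--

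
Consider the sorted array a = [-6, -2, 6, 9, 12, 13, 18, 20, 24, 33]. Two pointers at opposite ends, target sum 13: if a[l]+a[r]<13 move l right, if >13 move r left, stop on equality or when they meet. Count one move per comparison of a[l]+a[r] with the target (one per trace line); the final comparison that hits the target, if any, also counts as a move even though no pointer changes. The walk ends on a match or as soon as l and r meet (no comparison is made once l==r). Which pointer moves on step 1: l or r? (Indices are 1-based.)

l=1 r=10: -6+33=27 >13, r--

r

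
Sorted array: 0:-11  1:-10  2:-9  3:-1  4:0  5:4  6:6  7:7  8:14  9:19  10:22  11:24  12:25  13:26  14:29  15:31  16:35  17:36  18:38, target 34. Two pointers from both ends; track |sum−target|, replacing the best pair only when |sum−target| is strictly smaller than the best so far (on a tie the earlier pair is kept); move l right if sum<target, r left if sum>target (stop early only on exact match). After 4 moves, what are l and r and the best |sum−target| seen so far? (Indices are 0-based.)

l=3, r=17, best |Δ|=3

[0,18] -11+38=27 d=7 * → l++
[1,18] -10+38=28 d=6 * → l++
[2,18] -9+38=29 d=5 * → l++
[3,18] -1+38=37 d=3 * → r--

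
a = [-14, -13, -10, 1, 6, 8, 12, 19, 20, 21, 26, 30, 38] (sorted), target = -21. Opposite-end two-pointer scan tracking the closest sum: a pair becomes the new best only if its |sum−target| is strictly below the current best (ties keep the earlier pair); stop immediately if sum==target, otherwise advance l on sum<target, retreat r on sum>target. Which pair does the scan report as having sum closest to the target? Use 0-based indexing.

pair (-13, -10) with sum -23 (|Δ|=2)

l=0 r=12: -14+38=24 d=45 *, r--
l=0 r=11: -14+30=16 d=37 *, r--
l=0 r=10: -14+26=12 d=33 *, r--
l=0 r=9: -14+21=7 d=28 *, r--
l=0 r=8: -14+20=6 d=27 *, r--
l=0 r=7: -14+19=5 d=26 *, r--
l=0 r=6: -14+12=-2 d=19 *, r--
l=0 r=5: -14+8=-6 d=15 *, r--
l=0 r=4: -14+6=-8 d=13 *, r--
l=0 r=3: -14+1=-13 d=8 *, r--
l=0 r=2: -14+-10=-24 d=3 *, l++
l=1 r=2: -13+-10=-23 d=2 *, l++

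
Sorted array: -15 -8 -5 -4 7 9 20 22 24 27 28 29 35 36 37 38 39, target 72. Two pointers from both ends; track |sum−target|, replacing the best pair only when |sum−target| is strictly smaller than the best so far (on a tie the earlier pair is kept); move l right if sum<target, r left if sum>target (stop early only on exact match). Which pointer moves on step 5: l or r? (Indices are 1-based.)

l=1 r=17: -15+39=24 d=48 *, l++
l=2 r=17: -8+39=31 d=41 *, l++
l=3 r=17: -5+39=34 d=38 *, l++
l=4 r=17: -4+39=35 d=37 *, l++
l=5 r=17: 7+39=46 d=26 *, l++

l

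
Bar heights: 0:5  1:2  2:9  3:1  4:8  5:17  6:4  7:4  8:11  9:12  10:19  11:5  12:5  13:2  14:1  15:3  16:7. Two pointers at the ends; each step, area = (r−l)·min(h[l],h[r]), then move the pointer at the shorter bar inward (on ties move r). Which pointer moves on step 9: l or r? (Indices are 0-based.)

l

l=0 r=16: min(5,7)*16=80 best=80 *, l++
l=1 r=16: min(2,7)*15=30 best=80, l++
l=2 r=16: min(9,7)*14=98 best=98 *, r--
l=2 r=15: min(9,3)*13=39 best=98, r--
l=2 r=14: min(9,1)*12=12 best=98, r--
l=2 r=13: min(9,2)*11=22 best=98, r--
l=2 r=12: min(9,5)*10=50 best=98, r--
l=2 r=11: min(9,5)*9=45 best=98, r--
l=2 r=10: min(9,19)*8=72 best=98, l++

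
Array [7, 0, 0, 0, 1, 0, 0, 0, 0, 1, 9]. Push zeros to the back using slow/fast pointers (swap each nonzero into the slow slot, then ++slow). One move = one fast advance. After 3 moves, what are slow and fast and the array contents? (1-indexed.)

slow=2, fast=4, a=[7, 0, 0, 0, 1, 0, 0, 0, 0, 1, 9]

slow=1 fast=1: a[fast]=7≠0 swap→a[1]=7, slow++,fast++
slow=2 fast=2: a[fast]=0, fast++
slow=2 fast=3: a[fast]=0, fast++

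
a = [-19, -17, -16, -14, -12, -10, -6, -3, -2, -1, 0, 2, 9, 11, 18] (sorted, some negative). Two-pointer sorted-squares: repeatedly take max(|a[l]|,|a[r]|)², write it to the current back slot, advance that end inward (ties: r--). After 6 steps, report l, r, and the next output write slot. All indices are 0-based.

[0,14] |-19|>|18| out[14]=361 → l++
[1,14] |-17|<=|18| out[13]=324 → r--
[1,13] |-17|>|11| out[12]=289 → l++
[2,13] |-16|>|11| out[11]=256 → l++
[3,13] |-14|>|11| out[10]=196 → l++
[4,13] |-12|>|11| out[9]=144 → l++

l=5, r=13, next write slot=8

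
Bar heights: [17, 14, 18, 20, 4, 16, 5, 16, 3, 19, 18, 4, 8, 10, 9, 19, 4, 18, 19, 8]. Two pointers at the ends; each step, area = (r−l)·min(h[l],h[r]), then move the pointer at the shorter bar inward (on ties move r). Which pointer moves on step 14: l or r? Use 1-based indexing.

r

[1,20] min(17,8)*19=152 best=152 * → r--
[1,19] min(17,19)*18=306 best=306 * → l++
[2,19] min(14,19)*17=238 best=306 → l++
[3,19] min(18,19)*16=288 best=306 → l++
[4,19] min(20,19)*15=285 best=306 → r--
[4,18] min(20,18)*14=252 best=306 → r--
[4,17] min(20,4)*13=52 best=306 → r--
[4,16] min(20,19)*12=228 best=306 → r--
[4,15] min(20,9)*11=99 best=306 → r--
[4,14] min(20,10)*10=100 best=306 → r--
[4,13] min(20,8)*9=72 best=306 → r--
[4,12] min(20,4)*8=32 best=306 → r--
[4,11] min(20,18)*7=126 best=306 → r--
[4,10] min(20,19)*6=114 best=306 → r--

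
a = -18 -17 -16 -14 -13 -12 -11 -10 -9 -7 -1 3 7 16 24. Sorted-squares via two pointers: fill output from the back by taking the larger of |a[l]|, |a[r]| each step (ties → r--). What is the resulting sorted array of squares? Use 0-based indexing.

l=0 r=14: |-18|<=|24| out[14]=576, r--
l=0 r=13: |-18|>|16| out[13]=324, l++
l=1 r=13: |-17|>|16| out[12]=289, l++
l=2 r=13: |-16|<=|16| out[11]=256, r--
l=2 r=12: |-16|>|7| out[10]=256, l++
l=3 r=12: |-14|>|7| out[9]=196, l++
l=4 r=12: |-13|>|7| out[8]=169, l++
l=5 r=12: |-12|>|7| out[7]=144, l++
l=6 r=12: |-11|>|7| out[6]=121, l++
l=7 r=12: |-10|>|7| out[5]=100, l++
l=8 r=12: |-9|>|7| out[4]=81, l++
l=9 r=12: |-7|<=|7| out[3]=49, r--
l=9 r=11: |-7|>|3| out[2]=49, l++
l=10 r=11: |-1|<=|3| out[1]=9, r--
l=10 r=10: |-1|<=|-1| out[0]=1, r--

[1, 9, 49, 49, 81, 100, 121, 144, 169, 196, 256, 256, 289, 324, 576]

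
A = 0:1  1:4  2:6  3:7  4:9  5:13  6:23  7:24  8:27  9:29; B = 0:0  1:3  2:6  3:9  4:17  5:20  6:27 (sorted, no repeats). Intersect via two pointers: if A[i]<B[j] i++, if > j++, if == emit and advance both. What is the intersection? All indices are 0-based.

i=0 j=0: 1>0, j++
i=0 j=1: 1<3, i++
i=1 j=1: 4>3, j++
i=1 j=2: 4<6, i++
i=2 j=2: 6==6 emit, i++,j++
i=3 j=3: 7<9, i++
i=4 j=3: 9==9 emit, i++,j++
i=5 j=4: 13<17, i++
i=6 j=4: 23>17, j++
i=6 j=5: 23>20, j++
i=6 j=6: 23<27, i++
i=7 j=6: 24<27, i++
i=8 j=6: 27==27 emit, i++,j++

intersection = [6, 9, 27]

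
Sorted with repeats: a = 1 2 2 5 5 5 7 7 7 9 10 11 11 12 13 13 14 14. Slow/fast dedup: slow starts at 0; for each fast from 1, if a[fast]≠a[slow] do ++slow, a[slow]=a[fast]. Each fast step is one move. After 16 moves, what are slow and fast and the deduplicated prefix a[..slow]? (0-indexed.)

slow=9, fast=17, prefix=[1, 2, 5, 7, 9, 10, 11, 12, 13, 14]

slow=0 fast=1: a[fast]=2≠a[slow]=1 write a[1]=2, slow++,fast++
slow=1 fast=2: a[fast]=2=a[slow] dup, fast++
slow=1 fast=3: a[fast]=5≠a[slow]=2 write a[2]=5, slow++,fast++
slow=2 fast=4: a[fast]=5=a[slow] dup, fast++
slow=2 fast=5: a[fast]=5=a[slow] dup, fast++
slow=2 fast=6: a[fast]=7≠a[slow]=5 write a[3]=7, slow++,fast++
slow=3 fast=7: a[fast]=7=a[slow] dup, fast++
slow=3 fast=8: a[fast]=7=a[slow] dup, fast++
slow=3 fast=9: a[fast]=9≠a[slow]=7 write a[4]=9, slow++,fast++
slow=4 fast=10: a[fast]=10≠a[slow]=9 write a[5]=10, slow++,fast++
slow=5 fast=11: a[fast]=11≠a[slow]=10 write a[6]=11, slow++,fast++
slow=6 fast=12: a[fast]=11=a[slow] dup, fast++
slow=6 fast=13: a[fast]=12≠a[slow]=11 write a[7]=12, slow++,fast++
slow=7 fast=14: a[fast]=13≠a[slow]=12 write a[8]=13, slow++,fast++
slow=8 fast=15: a[fast]=13=a[slow] dup, fast++
slow=8 fast=16: a[fast]=14≠a[slow]=13 write a[9]=14, slow++,fast++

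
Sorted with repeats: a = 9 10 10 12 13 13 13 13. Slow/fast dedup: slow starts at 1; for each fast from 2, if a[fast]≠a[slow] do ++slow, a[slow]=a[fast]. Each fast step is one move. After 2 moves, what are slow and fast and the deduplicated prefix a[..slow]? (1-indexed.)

(s=1,f=2) a[fast]=10≠a[slow]=9 write a[2]=10 → slow++,fast++
(s=2,f=3) a[fast]=10=a[slow] dup → fast++

slow=2, fast=4, prefix=[9, 10]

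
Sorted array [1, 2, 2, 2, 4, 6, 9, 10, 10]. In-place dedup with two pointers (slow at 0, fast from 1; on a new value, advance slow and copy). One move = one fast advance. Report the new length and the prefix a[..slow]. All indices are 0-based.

slow=0 fast=1: a[fast]=2≠a[slow]=1 write a[1]=2, slow++,fast++
slow=1 fast=2: a[fast]=2=a[slow] dup, fast++
slow=1 fast=3: a[fast]=2=a[slow] dup, fast++
slow=1 fast=4: a[fast]=4≠a[slow]=2 write a[2]=4, slow++,fast++
slow=2 fast=5: a[fast]=6≠a[slow]=4 write a[3]=6, slow++,fast++
slow=3 fast=6: a[fast]=9≠a[slow]=6 write a[4]=9, slow++,fast++
slow=4 fast=7: a[fast]=10≠a[slow]=9 write a[5]=10, slow++,fast++
slow=5 fast=8: a[fast]=10=a[slow] dup, fast++

length 6; prefix = [1, 2, 4, 6, 9, 10]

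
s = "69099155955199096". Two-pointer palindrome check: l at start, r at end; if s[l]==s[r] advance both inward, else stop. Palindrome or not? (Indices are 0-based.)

[0,16] '6'=='6' → l++,r--
[1,15] '9'=='9' → l++,r--
[2,14] '0'=='0' → l++,r--
[3,13] '9'=='9' → l++,r--
[4,12] '9'=='9' → l++,r--
[5,11] '1'=='1' → l++,r--
[6,10] '5'=='5' → l++,r--
[7,9] '5'=='5' → l++,r--

palindrome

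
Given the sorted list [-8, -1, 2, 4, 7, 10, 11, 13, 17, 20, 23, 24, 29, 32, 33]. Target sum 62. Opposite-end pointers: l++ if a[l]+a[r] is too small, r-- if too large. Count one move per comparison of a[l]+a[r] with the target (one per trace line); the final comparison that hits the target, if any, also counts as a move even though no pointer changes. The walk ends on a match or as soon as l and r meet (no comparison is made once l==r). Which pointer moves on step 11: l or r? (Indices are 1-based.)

[1,15] -8+33=25 <62 → l++
[2,15] -1+33=32 <62 → l++
[3,15] 2+33=35 <62 → l++
[4,15] 4+33=37 <62 → l++
[5,15] 7+33=40 <62 → l++
[6,15] 10+33=43 <62 → l++
[7,15] 11+33=44 <62 → l++
[8,15] 13+33=46 <62 → l++
[9,15] 17+33=50 <62 → l++
[10,15] 20+33=53 <62 → l++
[11,15] 23+33=56 <62 → l++

l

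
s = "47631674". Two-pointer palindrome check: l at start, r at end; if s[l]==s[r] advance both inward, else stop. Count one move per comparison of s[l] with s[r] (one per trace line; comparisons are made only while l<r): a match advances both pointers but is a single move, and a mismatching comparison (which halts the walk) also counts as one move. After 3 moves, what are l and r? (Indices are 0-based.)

[0,7] '4'=='4' → l++,r--
[1,6] '7'=='7' → l++,r--
[2,5] '6'=='6' → l++,r--

l=3, r=4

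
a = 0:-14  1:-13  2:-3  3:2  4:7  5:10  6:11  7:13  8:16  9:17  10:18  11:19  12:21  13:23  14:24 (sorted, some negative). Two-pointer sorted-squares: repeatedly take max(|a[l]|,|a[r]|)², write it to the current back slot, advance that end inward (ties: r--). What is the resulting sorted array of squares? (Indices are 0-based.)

l=0 r=14: |-14|<=|24| out[14]=576, r--
l=0 r=13: |-14|<=|23| out[13]=529, r--
l=0 r=12: |-14|<=|21| out[12]=441, r--
l=0 r=11: |-14|<=|19| out[11]=361, r--
l=0 r=10: |-14|<=|18| out[10]=324, r--
l=0 r=9: |-14|<=|17| out[9]=289, r--
l=0 r=8: |-14|<=|16| out[8]=256, r--
l=0 r=7: |-14|>|13| out[7]=196, l++
l=1 r=7: |-13|<=|13| out[6]=169, r--
l=1 r=6: |-13|>|11| out[5]=169, l++
l=2 r=6: |-3|<=|11| out[4]=121, r--
l=2 r=5: |-3|<=|10| out[3]=100, r--
l=2 r=4: |-3|<=|7| out[2]=49, r--
l=2 r=3: |-3|>|2| out[1]=9, l++
l=3 r=3: |2|<=|2| out[0]=4, r--

[4, 9, 49, 100, 121, 169, 169, 196, 256, 289, 324, 361, 441, 529, 576]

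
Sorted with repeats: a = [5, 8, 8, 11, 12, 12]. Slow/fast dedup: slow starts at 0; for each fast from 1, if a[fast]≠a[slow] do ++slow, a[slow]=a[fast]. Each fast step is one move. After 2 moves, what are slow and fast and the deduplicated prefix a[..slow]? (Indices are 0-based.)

slow=1, fast=3, prefix=[5, 8]

(s=0,f=1) a[fast]=8≠a[slow]=5 write a[1]=8 → slow++,fast++
(s=1,f=2) a[fast]=8=a[slow] dup → fast++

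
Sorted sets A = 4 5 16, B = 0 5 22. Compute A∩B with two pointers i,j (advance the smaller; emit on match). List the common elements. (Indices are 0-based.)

intersection = [5]

[i=0,j=0] 4>0 → j++
[i=0,j=1] 4<5 → i++
[i=1,j=1] 5==5 emit → i++,j++
[i=2,j=2] 16<22 → i++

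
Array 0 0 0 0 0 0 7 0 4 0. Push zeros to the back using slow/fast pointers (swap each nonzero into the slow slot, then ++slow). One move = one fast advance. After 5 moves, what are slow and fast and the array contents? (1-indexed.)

slow=1, fast=6, a=[0, 0, 0, 0, 0, 0, 7, 0, 4, 0]

(s=1,f=1) a[fast]=0 → fast++
(s=1,f=2) a[fast]=0 → fast++
(s=1,f=3) a[fast]=0 → fast++
(s=1,f=4) a[fast]=0 → fast++
(s=1,f=5) a[fast]=0 → fast++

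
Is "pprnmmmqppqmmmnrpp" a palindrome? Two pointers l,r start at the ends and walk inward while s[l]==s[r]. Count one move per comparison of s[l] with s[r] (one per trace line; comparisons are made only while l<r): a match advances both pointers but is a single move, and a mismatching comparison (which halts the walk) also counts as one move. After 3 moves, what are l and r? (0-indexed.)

l=3, r=14

l=0 r=17: 'p'=='p', l++,r--
l=1 r=16: 'p'=='p', l++,r--
l=2 r=15: 'r'=='r', l++,r--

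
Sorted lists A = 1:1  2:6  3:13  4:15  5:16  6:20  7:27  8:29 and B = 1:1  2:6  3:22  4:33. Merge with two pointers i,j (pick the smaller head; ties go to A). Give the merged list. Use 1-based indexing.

i=1 j=1: A[i]=1<=B[j]=1 take 1, i++
i=2 j=1: A[i]=6>B[j]=1 take 1, j++
i=2 j=2: A[i]=6<=B[j]=6 take 6, i++
i=3 j=2: A[i]=13>B[j]=6 take 6, j++
i=3 j=3: A[i]=13<=B[j]=22 take 13, i++
i=4 j=3: A[i]=15<=B[j]=22 take 15, i++
i=5 j=3: A[i]=16<=B[j]=22 take 16, i++
i=6 j=3: A[i]=20<=B[j]=22 take 20, i++
i=7 j=3: A[i]=27>B[j]=22 take 22, j++
i=7 j=4: A[i]=27<=B[j]=33 take 27, i++
i=8 j=4: A[i]=29<=B[j]=33 take 29, i++
i=9 j=4: A done, take B[j]=33, j++

[1, 1, 6, 6, 13, 15, 16, 20, 22, 27, 29, 33]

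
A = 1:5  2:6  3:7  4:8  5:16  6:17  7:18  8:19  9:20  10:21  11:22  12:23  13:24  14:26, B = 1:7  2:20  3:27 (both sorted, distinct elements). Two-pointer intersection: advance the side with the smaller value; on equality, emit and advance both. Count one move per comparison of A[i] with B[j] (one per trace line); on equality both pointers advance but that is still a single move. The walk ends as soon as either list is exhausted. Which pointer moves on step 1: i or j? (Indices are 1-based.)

i=1 j=1: 5<7, i++

i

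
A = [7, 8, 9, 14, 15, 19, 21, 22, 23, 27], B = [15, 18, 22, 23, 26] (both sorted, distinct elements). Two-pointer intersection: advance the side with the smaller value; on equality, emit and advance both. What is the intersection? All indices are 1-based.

i=1 j=1: 7<15, i++
i=2 j=1: 8<15, i++
i=3 j=1: 9<15, i++
i=4 j=1: 14<15, i++
i=5 j=1: 15==15 emit, i++,j++
i=6 j=2: 19>18, j++
i=6 j=3: 19<22, i++
i=7 j=3: 21<22, i++
i=8 j=3: 22==22 emit, i++,j++
i=9 j=4: 23==23 emit, i++,j++
i=10 j=5: 27>26, j++

intersection = [15, 22, 23]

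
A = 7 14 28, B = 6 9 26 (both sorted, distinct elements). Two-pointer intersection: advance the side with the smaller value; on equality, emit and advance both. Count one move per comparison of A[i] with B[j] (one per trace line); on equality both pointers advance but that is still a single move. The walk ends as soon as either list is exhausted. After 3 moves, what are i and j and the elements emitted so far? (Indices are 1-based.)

i=1 j=1: 7>6, j++
i=1 j=2: 7<9, i++
i=2 j=2: 14>9, j++

i=2, j=3, emitted=[]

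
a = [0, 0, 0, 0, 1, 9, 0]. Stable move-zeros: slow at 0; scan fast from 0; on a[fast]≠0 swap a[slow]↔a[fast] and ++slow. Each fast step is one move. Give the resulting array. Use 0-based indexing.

[1, 9, 0, 0, 0, 0, 0]

(s=0,f=0) a[fast]=0 → fast++
(s=0,f=1) a[fast]=0 → fast++
(s=0,f=2) a[fast]=0 → fast++
(s=0,f=3) a[fast]=0 → fast++
(s=0,f=4) a[fast]=1≠0 swap→a[0]=1 → slow++,fast++
(s=1,f=5) a[fast]=9≠0 swap→a[1]=9 → slow++,fast++
(s=2,f=6) a[fast]=0 → fast++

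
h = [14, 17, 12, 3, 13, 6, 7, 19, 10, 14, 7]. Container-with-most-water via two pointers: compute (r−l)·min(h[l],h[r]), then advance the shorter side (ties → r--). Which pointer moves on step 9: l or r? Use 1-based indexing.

l

[1,11] min(14,7)*10=70 best=70 * → r--
[1,10] min(14,14)*9=126 best=126 * → r--
[1,9] min(14,10)*8=80 best=126 → r--
[1,8] min(14,19)*7=98 best=126 → l++
[2,8] min(17,19)*6=102 best=126 → l++
[3,8] min(12,19)*5=60 best=126 → l++
[4,8] min(3,19)*4=12 best=126 → l++
[5,8] min(13,19)*3=39 best=126 → l++
[6,8] min(6,19)*2=12 best=126 → l++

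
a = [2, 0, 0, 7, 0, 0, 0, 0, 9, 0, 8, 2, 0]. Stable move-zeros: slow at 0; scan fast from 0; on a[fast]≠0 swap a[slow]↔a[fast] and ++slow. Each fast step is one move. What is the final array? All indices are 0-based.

[2, 7, 9, 8, 2, 0, 0, 0, 0, 0, 0, 0, 0]

(s=0,f=0) a[fast]=2≠0 swap→a[0]=2 → slow++,fast++
(s=1,f=1) a[fast]=0 → fast++
(s=1,f=2) a[fast]=0 → fast++
(s=1,f=3) a[fast]=7≠0 swap→a[1]=7 → slow++,fast++
(s=2,f=4) a[fast]=0 → fast++
(s=2,f=5) a[fast]=0 → fast++
(s=2,f=6) a[fast]=0 → fast++
(s=2,f=7) a[fast]=0 → fast++
(s=2,f=8) a[fast]=9≠0 swap→a[2]=9 → slow++,fast++
(s=3,f=9) a[fast]=0 → fast++
(s=3,f=10) a[fast]=8≠0 swap→a[3]=8 → slow++,fast++
(s=4,f=11) a[fast]=2≠0 swap→a[4]=2 → slow++,fast++
(s=5,f=12) a[fast]=0 → fast++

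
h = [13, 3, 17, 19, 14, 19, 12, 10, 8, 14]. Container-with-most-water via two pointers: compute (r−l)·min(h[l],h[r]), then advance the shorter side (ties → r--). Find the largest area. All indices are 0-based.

[0,9] min(13,14)*9=117 best=117 * → l++
[1,9] min(3,14)*8=24 best=117 → l++
[2,9] min(17,14)*7=98 best=117 → r--
[2,8] min(17,8)*6=48 best=117 → r--
[2,7] min(17,10)*5=50 best=117 → r--
[2,6] min(17,12)*4=48 best=117 → r--
[2,5] min(17,19)*3=51 best=117 → l++
[3,5] min(19,19)*2=38 best=117 → r--
[3,4] min(19,14)*1=14 best=117 → r--

max area = 117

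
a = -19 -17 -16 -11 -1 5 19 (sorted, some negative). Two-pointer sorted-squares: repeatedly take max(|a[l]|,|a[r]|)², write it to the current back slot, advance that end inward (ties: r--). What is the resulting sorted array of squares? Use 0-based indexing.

[1, 25, 121, 256, 289, 361, 361]

[0,6] |-19|<=|19| out[6]=361 → r--
[0,5] |-19|>|5| out[5]=361 → l++
[1,5] |-17|>|5| out[4]=289 → l++
[2,5] |-16|>|5| out[3]=256 → l++
[3,5] |-11|>|5| out[2]=121 → l++
[4,5] |-1|<=|5| out[1]=25 → r--
[4,4] |-1|<=|-1| out[0]=1 → r--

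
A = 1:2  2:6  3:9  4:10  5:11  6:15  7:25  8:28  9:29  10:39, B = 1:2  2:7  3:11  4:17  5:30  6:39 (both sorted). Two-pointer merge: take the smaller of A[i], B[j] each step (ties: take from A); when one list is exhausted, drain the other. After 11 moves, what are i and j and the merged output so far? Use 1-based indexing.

i=8, j=5, merged so far=[2, 2, 6, 7, 9, 10, 11, 11, 15, 17, 25]

i=1 j=1: A[i]=2<=B[j]=2 take 2, i++
i=2 j=1: A[i]=6>B[j]=2 take 2, j++
i=2 j=2: A[i]=6<=B[j]=7 take 6, i++
i=3 j=2: A[i]=9>B[j]=7 take 7, j++
i=3 j=3: A[i]=9<=B[j]=11 take 9, i++
i=4 j=3: A[i]=10<=B[j]=11 take 10, i++
i=5 j=3: A[i]=11<=B[j]=11 take 11, i++
i=6 j=3: A[i]=15>B[j]=11 take 11, j++
i=6 j=4: A[i]=15<=B[j]=17 take 15, i++
i=7 j=4: A[i]=25>B[j]=17 take 17, j++
i=7 j=5: A[i]=25<=B[j]=30 take 25, i++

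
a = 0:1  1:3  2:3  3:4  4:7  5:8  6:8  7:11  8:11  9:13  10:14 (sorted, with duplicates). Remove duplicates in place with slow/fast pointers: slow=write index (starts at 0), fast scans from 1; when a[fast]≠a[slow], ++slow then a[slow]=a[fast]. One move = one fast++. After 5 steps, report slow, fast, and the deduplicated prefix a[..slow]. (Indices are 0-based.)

slow=4, fast=6, prefix=[1, 3, 4, 7, 8]

(s=0,f=1) a[fast]=3≠a[slow]=1 write a[1]=3 → slow++,fast++
(s=1,f=2) a[fast]=3=a[slow] dup → fast++
(s=1,f=3) a[fast]=4≠a[slow]=3 write a[2]=4 → slow++,fast++
(s=2,f=4) a[fast]=7≠a[slow]=4 write a[3]=7 → slow++,fast++
(s=3,f=5) a[fast]=8≠a[slow]=7 write a[4]=8 → slow++,fast++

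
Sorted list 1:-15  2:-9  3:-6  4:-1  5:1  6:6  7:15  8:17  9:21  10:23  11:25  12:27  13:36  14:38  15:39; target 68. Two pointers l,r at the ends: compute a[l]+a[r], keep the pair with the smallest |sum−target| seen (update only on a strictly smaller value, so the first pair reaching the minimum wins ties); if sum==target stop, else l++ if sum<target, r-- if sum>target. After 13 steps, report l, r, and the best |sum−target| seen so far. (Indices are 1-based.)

l=13, r=14, best |Δ|=2

l=1 r=15: -15+39=24 d=44 *, l++
l=2 r=15: -9+39=30 d=38 *, l++
l=3 r=15: -6+39=33 d=35 *, l++
l=4 r=15: -1+39=38 d=30 *, l++
l=5 r=15: 1+39=40 d=28 *, l++
l=6 r=15: 6+39=45 d=23 *, l++
l=7 r=15: 15+39=54 d=14 *, l++
l=8 r=15: 17+39=56 d=12 *, l++
l=9 r=15: 21+39=60 d=8 *, l++
l=10 r=15: 23+39=62 d=6 *, l++
l=11 r=15: 25+39=64 d=4 *, l++
l=12 r=15: 27+39=66 d=2 *, l++
l=13 r=15: 36+39=75 d=7, r--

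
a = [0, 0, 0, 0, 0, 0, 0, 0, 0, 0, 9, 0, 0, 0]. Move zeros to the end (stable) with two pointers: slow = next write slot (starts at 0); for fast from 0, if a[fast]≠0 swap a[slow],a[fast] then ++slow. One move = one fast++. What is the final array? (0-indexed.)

(s=0,f=0) a[fast]=0 → fast++
(s=0,f=1) a[fast]=0 → fast++
(s=0,f=2) a[fast]=0 → fast++
(s=0,f=3) a[fast]=0 → fast++
(s=0,f=4) a[fast]=0 → fast++
(s=0,f=5) a[fast]=0 → fast++
(s=0,f=6) a[fast]=0 → fast++
(s=0,f=7) a[fast]=0 → fast++
(s=0,f=8) a[fast]=0 → fast++
(s=0,f=9) a[fast]=0 → fast++
(s=0,f=10) a[fast]=9≠0 swap→a[0]=9 → slow++,fast++
(s=1,f=11) a[fast]=0 → fast++
(s=1,f=12) a[fast]=0 → fast++
(s=1,f=13) a[fast]=0 → fast++

[9, 0, 0, 0, 0, 0, 0, 0, 0, 0, 0, 0, 0, 0]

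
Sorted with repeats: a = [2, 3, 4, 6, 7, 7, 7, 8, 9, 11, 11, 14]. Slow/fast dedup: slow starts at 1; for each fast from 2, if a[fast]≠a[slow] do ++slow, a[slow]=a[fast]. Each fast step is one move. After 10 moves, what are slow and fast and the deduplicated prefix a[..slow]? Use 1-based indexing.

slow=1 fast=2: a[fast]=3≠a[slow]=2 write a[2]=3, slow++,fast++
slow=2 fast=3: a[fast]=4≠a[slow]=3 write a[3]=4, slow++,fast++
slow=3 fast=4: a[fast]=6≠a[slow]=4 write a[4]=6, slow++,fast++
slow=4 fast=5: a[fast]=7≠a[slow]=6 write a[5]=7, slow++,fast++
slow=5 fast=6: a[fast]=7=a[slow] dup, fast++
slow=5 fast=7: a[fast]=7=a[slow] dup, fast++
slow=5 fast=8: a[fast]=8≠a[slow]=7 write a[6]=8, slow++,fast++
slow=6 fast=9: a[fast]=9≠a[slow]=8 write a[7]=9, slow++,fast++
slow=7 fast=10: a[fast]=11≠a[slow]=9 write a[8]=11, slow++,fast++
slow=8 fast=11: a[fast]=11=a[slow] dup, fast++

slow=8, fast=12, prefix=[2, 3, 4, 6, 7, 8, 9, 11]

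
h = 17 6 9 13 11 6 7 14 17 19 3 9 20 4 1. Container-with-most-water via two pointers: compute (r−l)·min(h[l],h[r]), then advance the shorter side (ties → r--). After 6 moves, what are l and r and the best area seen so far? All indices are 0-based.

l=0 r=14: min(17,1)*14=14 best=14 *, r--
l=0 r=13: min(17,4)*13=52 best=52 *, r--
l=0 r=12: min(17,20)*12=204 best=204 *, l++
l=1 r=12: min(6,20)*11=66 best=204, l++
l=2 r=12: min(9,20)*10=90 best=204, l++
l=3 r=12: min(13,20)*9=117 best=204, l++

l=4, r=12, best area=204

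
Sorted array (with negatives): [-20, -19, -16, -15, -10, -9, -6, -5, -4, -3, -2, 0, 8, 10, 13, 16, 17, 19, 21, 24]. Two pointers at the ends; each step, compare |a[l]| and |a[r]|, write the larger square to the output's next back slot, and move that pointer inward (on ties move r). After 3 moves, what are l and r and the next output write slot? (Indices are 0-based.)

l=1, r=17, next write slot=16

l=0 r=19: |-20|<=|24| out[19]=576, r--
l=0 r=18: |-20|<=|21| out[18]=441, r--
l=0 r=17: |-20|>|19| out[17]=400, l++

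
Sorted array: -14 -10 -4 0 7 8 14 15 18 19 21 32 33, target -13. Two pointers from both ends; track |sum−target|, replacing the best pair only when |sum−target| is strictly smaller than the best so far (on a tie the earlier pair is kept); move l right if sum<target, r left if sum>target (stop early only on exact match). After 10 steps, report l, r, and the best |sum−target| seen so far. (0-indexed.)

l=1, r=3, best |Δ|=1

l=0 r=12: -14+33=19 d=32 *, r--
l=0 r=11: -14+32=18 d=31 *, r--
l=0 r=10: -14+21=7 d=20 *, r--
l=0 r=9: -14+19=5 d=18 *, r--
l=0 r=8: -14+18=4 d=17 *, r--
l=0 r=7: -14+15=1 d=14 *, r--
l=0 r=6: -14+14=0 d=13 *, r--
l=0 r=5: -14+8=-6 d=7 *, r--
l=0 r=4: -14+7=-7 d=6 *, r--
l=0 r=3: -14+0=-14 d=1 *, l++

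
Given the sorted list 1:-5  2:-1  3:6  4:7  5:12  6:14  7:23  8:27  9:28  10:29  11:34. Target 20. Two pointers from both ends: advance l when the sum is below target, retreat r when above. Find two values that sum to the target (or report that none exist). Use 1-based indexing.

[1,11] -5+34=29 >20 → r--
[1,10] -5+29=24 >20 → r--
[1,9] -5+28=23 >20 → r--
[1,8] -5+27=22 >20 → r--
[1,7] -5+23=18 <20 → l++
[2,7] -1+23=22 >20 → r--
[2,6] -1+14=13 <20 → l++
[3,6] 6+14=20 → found

(6, 14)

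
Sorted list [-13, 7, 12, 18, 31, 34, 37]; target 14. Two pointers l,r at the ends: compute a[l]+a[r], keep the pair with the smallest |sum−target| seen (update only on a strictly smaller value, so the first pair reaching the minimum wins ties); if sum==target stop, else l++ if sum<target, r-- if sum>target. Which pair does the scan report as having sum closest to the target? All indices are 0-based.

pair (-13, 31) with sum 18 (|Δ|=4)

[0,6] -13+37=24 d=10 * → r--
[0,5] -13+34=21 d=7 * → r--
[0,4] -13+31=18 d=4 * → r--
[0,3] -13+18=5 d=9 → l++
[1,3] 7+18=25 d=11 → r--
[1,2] 7+12=19 d=5 → r--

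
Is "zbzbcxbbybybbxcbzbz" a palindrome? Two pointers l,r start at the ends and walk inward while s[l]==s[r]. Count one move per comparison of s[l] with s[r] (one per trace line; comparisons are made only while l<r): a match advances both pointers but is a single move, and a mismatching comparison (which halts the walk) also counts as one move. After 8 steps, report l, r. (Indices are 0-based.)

l=8, r=10

[0,18] 'z'=='z' → l++,r--
[1,17] 'b'=='b' → l++,r--
[2,16] 'z'=='z' → l++,r--
[3,15] 'b'=='b' → l++,r--
[4,14] 'c'=='c' → l++,r--
[5,13] 'x'=='x' → l++,r--
[6,12] 'b'=='b' → l++,r--
[7,11] 'b'=='b' → l++,r--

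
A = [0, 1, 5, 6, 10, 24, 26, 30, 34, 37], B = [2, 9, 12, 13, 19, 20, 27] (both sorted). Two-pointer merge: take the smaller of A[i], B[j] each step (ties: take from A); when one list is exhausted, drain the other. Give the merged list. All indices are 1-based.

i=1 j=1: A[i]=0<=B[j]=2 take 0, i++
i=2 j=1: A[i]=1<=B[j]=2 take 1, i++
i=3 j=1: A[i]=5>B[j]=2 take 2, j++
i=3 j=2: A[i]=5<=B[j]=9 take 5, i++
i=4 j=2: A[i]=6<=B[j]=9 take 6, i++
i=5 j=2: A[i]=10>B[j]=9 take 9, j++
i=5 j=3: A[i]=10<=B[j]=12 take 10, i++
i=6 j=3: A[i]=24>B[j]=12 take 12, j++
i=6 j=4: A[i]=24>B[j]=13 take 13, j++
i=6 j=5: A[i]=24>B[j]=19 take 19, j++
i=6 j=6: A[i]=24>B[j]=20 take 20, j++
i=6 j=7: A[i]=24<=B[j]=27 take 24, i++
i=7 j=7: A[i]=26<=B[j]=27 take 26, i++
i=8 j=7: A[i]=30>B[j]=27 take 27, j++
i=8 j=8: B done, take A[i]=30, i++
i=9 j=8: B done, take A[i]=34, i++
i=10 j=8: B done, take A[i]=37, i++

[0, 1, 2, 5, 6, 9, 10, 12, 13, 19, 20, 24, 26, 27, 30, 34, 37]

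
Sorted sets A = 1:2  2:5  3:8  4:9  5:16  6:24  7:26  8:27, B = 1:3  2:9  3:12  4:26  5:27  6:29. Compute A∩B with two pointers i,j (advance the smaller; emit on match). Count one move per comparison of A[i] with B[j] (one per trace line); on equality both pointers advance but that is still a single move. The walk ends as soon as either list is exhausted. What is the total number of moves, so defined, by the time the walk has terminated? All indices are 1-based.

i=1 j=1: 2<3, i++
i=2 j=1: 5>3, j++
i=2 j=2: 5<9, i++
i=3 j=2: 8<9, i++
i=4 j=2: 9==9 emit, i++,j++
i=5 j=3: 16>12, j++
i=5 j=4: 16<26, i++
i=6 j=4: 24<26, i++
i=7 j=4: 26==26 emit, i++,j++
i=8 j=5: 27==27 emit, i++,j++

10 moves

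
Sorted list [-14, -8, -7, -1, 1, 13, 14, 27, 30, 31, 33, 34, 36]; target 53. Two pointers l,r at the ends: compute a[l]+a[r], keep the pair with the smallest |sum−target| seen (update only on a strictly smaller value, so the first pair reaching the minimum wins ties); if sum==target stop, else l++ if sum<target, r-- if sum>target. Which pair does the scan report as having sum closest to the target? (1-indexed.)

pair (14, 36) with sum 50 (|Δ|=3)

[1,13] -14+36=22 d=31 * → l++
[2,13] -8+36=28 d=25 * → l++
[3,13] -7+36=29 d=24 * → l++
[4,13] -1+36=35 d=18 * → l++
[5,13] 1+36=37 d=16 * → l++
[6,13] 13+36=49 d=4 * → l++
[7,13] 14+36=50 d=3 * → l++
[8,13] 27+36=63 d=10 → r--
[8,12] 27+34=61 d=8 → r--
[8,11] 27+33=60 d=7 → r--
[8,10] 27+31=58 d=5 → r--
[8,9] 27+30=57 d=4 → r--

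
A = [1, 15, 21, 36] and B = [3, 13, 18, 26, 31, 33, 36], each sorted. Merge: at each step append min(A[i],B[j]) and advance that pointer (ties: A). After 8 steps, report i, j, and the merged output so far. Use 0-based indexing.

i=3, j=5, merged so far=[1, 3, 13, 15, 18, 21, 26, 31]

[i=0,j=0] A[i]=1<=B[j]=3 take 1 → i++
[i=1,j=0] A[i]=15>B[j]=3 take 3 → j++
[i=1,j=1] A[i]=15>B[j]=13 take 13 → j++
[i=1,j=2] A[i]=15<=B[j]=18 take 15 → i++
[i=2,j=2] A[i]=21>B[j]=18 take 18 → j++
[i=2,j=3] A[i]=21<=B[j]=26 take 21 → i++
[i=3,j=3] A[i]=36>B[j]=26 take 26 → j++
[i=3,j=4] A[i]=36>B[j]=31 take 31 → j++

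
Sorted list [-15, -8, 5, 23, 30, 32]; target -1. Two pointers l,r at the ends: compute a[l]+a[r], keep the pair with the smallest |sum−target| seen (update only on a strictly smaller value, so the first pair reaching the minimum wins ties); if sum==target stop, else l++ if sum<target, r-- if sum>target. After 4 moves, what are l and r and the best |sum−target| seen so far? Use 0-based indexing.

l=1, r=2, best |Δ|=9

l=0 r=5: -15+32=17 d=18 *, r--
l=0 r=4: -15+30=15 d=16 *, r--
l=0 r=3: -15+23=8 d=9 *, r--
l=0 r=2: -15+5=-10 d=9, l++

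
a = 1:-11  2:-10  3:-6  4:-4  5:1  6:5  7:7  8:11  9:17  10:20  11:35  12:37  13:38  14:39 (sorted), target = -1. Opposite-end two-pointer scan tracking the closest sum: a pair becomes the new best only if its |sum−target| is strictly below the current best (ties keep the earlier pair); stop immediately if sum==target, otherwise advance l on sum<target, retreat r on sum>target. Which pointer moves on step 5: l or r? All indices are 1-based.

[1,14] -11+39=28 d=29 * → r--
[1,13] -11+38=27 d=28 * → r--
[1,12] -11+37=26 d=27 * → r--
[1,11] -11+35=24 d=25 * → r--
[1,10] -11+20=9 d=10 * → r--

r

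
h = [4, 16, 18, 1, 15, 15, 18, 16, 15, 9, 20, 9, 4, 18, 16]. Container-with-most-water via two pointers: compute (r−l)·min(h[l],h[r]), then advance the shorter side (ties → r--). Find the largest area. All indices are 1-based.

max area = 208

l=1 r=15: min(4,16)*14=56 best=56 *, l++
l=2 r=15: min(16,16)*13=208 best=208 *, r--
l=2 r=14: min(16,18)*12=192 best=208, l++
l=3 r=14: min(18,18)*11=198 best=208, r--
l=3 r=13: min(18,4)*10=40 best=208, r--
l=3 r=12: min(18,9)*9=81 best=208, r--
l=3 r=11: min(18,20)*8=144 best=208, l++
l=4 r=11: min(1,20)*7=7 best=208, l++
l=5 r=11: min(15,20)*6=90 best=208, l++
l=6 r=11: min(15,20)*5=75 best=208, l++
l=7 r=11: min(18,20)*4=72 best=208, l++
l=8 r=11: min(16,20)*3=48 best=208, l++
l=9 r=11: min(15,20)*2=30 best=208, l++
l=10 r=11: min(9,20)*1=9 best=208, l++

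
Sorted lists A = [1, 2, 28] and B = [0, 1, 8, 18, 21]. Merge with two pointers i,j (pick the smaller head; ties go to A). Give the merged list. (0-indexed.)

[0, 1, 1, 2, 8, 18, 21, 28]

[i=0,j=0] A[i]=1>B[j]=0 take 0 → j++
[i=0,j=1] A[i]=1<=B[j]=1 take 1 → i++
[i=1,j=1] A[i]=2>B[j]=1 take 1 → j++
[i=1,j=2] A[i]=2<=B[j]=8 take 2 → i++
[i=2,j=2] A[i]=28>B[j]=8 take 8 → j++
[i=2,j=3] A[i]=28>B[j]=18 take 18 → j++
[i=2,j=4] A[i]=28>B[j]=21 take 21 → j++
[i=2,j=5] B done, take A[i]=28 → i++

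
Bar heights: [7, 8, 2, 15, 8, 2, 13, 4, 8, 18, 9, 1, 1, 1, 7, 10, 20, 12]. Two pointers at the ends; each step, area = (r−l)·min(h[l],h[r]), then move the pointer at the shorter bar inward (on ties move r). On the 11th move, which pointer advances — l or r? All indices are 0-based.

[0,17] min(7,12)*17=119 best=119 * → l++
[1,17] min(8,12)*16=128 best=128 * → l++
[2,17] min(2,12)*15=30 best=128 → l++
[3,17] min(15,12)*14=168 best=168 * → r--
[3,16] min(15,20)*13=195 best=195 * → l++
[4,16] min(8,20)*12=96 best=195 → l++
[5,16] min(2,20)*11=22 best=195 → l++
[6,16] min(13,20)*10=130 best=195 → l++
[7,16] min(4,20)*9=36 best=195 → l++
[8,16] min(8,20)*8=64 best=195 → l++
[9,16] min(18,20)*7=126 best=195 → l++

l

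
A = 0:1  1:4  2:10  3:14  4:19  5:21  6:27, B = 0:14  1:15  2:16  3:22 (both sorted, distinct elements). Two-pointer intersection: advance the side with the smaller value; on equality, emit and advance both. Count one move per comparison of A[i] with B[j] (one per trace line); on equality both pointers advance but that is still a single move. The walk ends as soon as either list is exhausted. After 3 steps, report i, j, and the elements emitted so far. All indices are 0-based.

i=3, j=0, emitted=[]

i=0 j=0: 1<14, i++
i=1 j=0: 4<14, i++
i=2 j=0: 10<14, i++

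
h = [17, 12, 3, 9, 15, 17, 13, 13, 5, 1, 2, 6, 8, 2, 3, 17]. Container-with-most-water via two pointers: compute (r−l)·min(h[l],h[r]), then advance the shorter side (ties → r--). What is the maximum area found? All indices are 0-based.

[0,15] min(17,17)*15=255 best=255 * → r--
[0,14] min(17,3)*14=42 best=255 → r--
[0,13] min(17,2)*13=26 best=255 → r--
[0,12] min(17,8)*12=96 best=255 → r--
[0,11] min(17,6)*11=66 best=255 → r--
[0,10] min(17,2)*10=20 best=255 → r--
[0,9] min(17,1)*9=9 best=255 → r--
[0,8] min(17,5)*8=40 best=255 → r--
[0,7] min(17,13)*7=91 best=255 → r--
[0,6] min(17,13)*6=78 best=255 → r--
[0,5] min(17,17)*5=85 best=255 → r--
[0,4] min(17,15)*4=60 best=255 → r--
[0,3] min(17,9)*3=27 best=255 → r--
[0,2] min(17,3)*2=6 best=255 → r--
[0,1] min(17,12)*1=12 best=255 → r--

max area = 255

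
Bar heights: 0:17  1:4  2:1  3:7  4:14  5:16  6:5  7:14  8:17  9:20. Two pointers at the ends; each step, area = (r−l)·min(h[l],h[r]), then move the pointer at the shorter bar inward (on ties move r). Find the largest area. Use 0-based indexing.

[0,9] min(17,20)*9=153 best=153 * → l++
[1,9] min(4,20)*8=32 best=153 → l++
[2,9] min(1,20)*7=7 best=153 → l++
[3,9] min(7,20)*6=42 best=153 → l++
[4,9] min(14,20)*5=70 best=153 → l++
[5,9] min(16,20)*4=64 best=153 → l++
[6,9] min(5,20)*3=15 best=153 → l++
[7,9] min(14,20)*2=28 best=153 → l++
[8,9] min(17,20)*1=17 best=153 → l++

max area = 153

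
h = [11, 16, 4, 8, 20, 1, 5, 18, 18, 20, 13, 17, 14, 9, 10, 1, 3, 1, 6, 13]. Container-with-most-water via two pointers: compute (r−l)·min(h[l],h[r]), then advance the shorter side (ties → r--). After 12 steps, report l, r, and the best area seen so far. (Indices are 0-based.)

l=0 r=19: min(11,13)*19=209 best=209 *, l++
l=1 r=19: min(16,13)*18=234 best=234 *, r--
l=1 r=18: min(16,6)*17=102 best=234, r--
l=1 r=17: min(16,1)*16=16 best=234, r--
l=1 r=16: min(16,3)*15=45 best=234, r--
l=1 r=15: min(16,1)*14=14 best=234, r--
l=1 r=14: min(16,10)*13=130 best=234, r--
l=1 r=13: min(16,9)*12=108 best=234, r--
l=1 r=12: min(16,14)*11=154 best=234, r--
l=1 r=11: min(16,17)*10=160 best=234, l++
l=2 r=11: min(4,17)*9=36 best=234, l++
l=3 r=11: min(8,17)*8=64 best=234, l++

l=4, r=11, best area=234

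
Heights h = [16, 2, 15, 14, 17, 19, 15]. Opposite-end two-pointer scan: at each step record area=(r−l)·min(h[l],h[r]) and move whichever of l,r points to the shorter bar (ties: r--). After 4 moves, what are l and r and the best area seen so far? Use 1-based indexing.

[1,7] min(16,15)*6=90 best=90 * → r--
[1,6] min(16,19)*5=80 best=90 → l++
[2,6] min(2,19)*4=8 best=90 → l++
[3,6] min(15,19)*3=45 best=90 → l++

l=4, r=6, best area=90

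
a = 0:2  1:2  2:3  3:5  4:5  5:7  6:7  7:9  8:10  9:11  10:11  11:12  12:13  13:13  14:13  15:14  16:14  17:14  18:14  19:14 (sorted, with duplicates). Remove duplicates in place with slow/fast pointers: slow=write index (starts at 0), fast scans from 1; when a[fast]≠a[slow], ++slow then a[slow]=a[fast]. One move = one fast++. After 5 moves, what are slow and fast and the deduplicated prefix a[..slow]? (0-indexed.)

(s=0,f=1) a[fast]=2=a[slow] dup → fast++
(s=0,f=2) a[fast]=3≠a[slow]=2 write a[1]=3 → slow++,fast++
(s=1,f=3) a[fast]=5≠a[slow]=3 write a[2]=5 → slow++,fast++
(s=2,f=4) a[fast]=5=a[slow] dup → fast++
(s=2,f=5) a[fast]=7≠a[slow]=5 write a[3]=7 → slow++,fast++

slow=3, fast=6, prefix=[2, 3, 5, 7]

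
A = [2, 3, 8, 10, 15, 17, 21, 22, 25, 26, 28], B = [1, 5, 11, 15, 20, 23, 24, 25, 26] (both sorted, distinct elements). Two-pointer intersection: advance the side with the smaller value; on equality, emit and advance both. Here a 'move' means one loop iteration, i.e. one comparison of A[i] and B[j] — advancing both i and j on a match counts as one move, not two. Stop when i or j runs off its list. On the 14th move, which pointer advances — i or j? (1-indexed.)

[i=1,j=1] 2>1 → j++
[i=1,j=2] 2<5 → i++
[i=2,j=2] 3<5 → i++
[i=3,j=2] 8>5 → j++
[i=3,j=3] 8<11 → i++
[i=4,j=3] 10<11 → i++
[i=5,j=3] 15>11 → j++
[i=5,j=4] 15==15 emit → i++,j++
[i=6,j=5] 17<20 → i++
[i=7,j=5] 21>20 → j++
[i=7,j=6] 21<23 → i++
[i=8,j=6] 22<23 → i++
[i=9,j=6] 25>23 → j++
[i=9,j=7] 25>24 → j++

j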